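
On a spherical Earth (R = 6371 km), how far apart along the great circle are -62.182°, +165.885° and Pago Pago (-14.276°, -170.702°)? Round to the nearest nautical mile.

Δλ = -170.702 − 165.885 = -336.587°; wrapped into (−180°, 180°]: 23.413°.
Δφ = -14.276 − -62.182 = 47.906°.
a = sin²(Δφ/2) + cos φ₁ · cos φ₂ · sin²(Δλ/2) = 0.183444.
c = 2·atan2(√a, √(1−a)) = 0.88523 rad → d = 6371·c ≈ 5639.79 km ≈ 3045.24 nmi.

3045 nmi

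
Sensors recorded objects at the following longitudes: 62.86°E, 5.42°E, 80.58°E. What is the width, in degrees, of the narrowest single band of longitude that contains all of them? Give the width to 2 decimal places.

75.16°

Sort the longitudes: +5.42°, +62.86°, +80.58°.
Eastward gaps between consecutive values (wrapping around): 57.44°, 17.72°, 284.84°.
Largest gap = 284.84° ⇒ minimal covering band is its complement: 360° − 284.84° = 75.16°.
Band runs from +5.42° eastward to +80.58°.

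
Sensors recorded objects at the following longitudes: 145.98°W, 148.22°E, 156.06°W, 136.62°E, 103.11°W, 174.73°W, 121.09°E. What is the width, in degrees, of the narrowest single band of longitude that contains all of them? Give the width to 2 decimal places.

Sort the longitudes: -174.73°, -156.06°, -145.98°, -103.11°, +121.09°, +136.62°, +148.22°.
Eastward gaps between consecutive values (wrapping around): 18.67°, 10.08°, 42.87°, 224.20°, 15.53°, 11.60°, 37.05°.
Largest gap = 224.20° ⇒ minimal covering band is its complement: 360° − 224.20° = 135.80°.
Band runs from +121.09° eastward to -103.11°, crossing the antimeridian.

135.80°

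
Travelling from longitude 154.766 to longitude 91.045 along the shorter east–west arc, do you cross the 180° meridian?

Signed shortest Δλ = ((91.045 − 154.766 + 180) mod 360) − 180 = -63.721°.
Going west by 63.721° from +154.766° reaches +91.045° without touching 180°.

No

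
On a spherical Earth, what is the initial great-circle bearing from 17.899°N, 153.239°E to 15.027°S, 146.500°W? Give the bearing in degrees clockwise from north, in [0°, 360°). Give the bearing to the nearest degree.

Δλ = -146.500 − 153.239 = -299.739°; wrapped into (−180°, 180°]: 60.261°.
θ = atan2( sin Δλ · cos φ₂ , cos φ₁ · sin φ₂ − sin φ₁ · cos φ₂ · cos Δλ )
  = atan2(0.83860, -0.39397) = 115.164° → normalised to [0°, 360°): 115.164°.

115°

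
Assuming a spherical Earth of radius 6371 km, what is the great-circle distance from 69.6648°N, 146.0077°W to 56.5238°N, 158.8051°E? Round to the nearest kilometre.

Δλ = 158.8051 − -146.0077 = 304.8128°; wrapped into (−180°, 180°]: -55.1872°.
Δφ = 56.5238 − 69.6648 = -13.1410°.
a = sin²(Δφ/2) + cos φ₁ · cos φ₂ · sin²(Δλ/2) = 0.054219.
c = 2·atan2(√a, √(1−a)) = 0.47002 rad → d = 6371·c ≈ 2994.47 km.

2994 km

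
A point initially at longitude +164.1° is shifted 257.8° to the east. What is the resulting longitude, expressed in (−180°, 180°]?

Start at +164.1°; shift +257.8° → +421.9°.
+421.9° lies outside (−180°, 180°]; subtract 360° → +61.9°.

+61.9°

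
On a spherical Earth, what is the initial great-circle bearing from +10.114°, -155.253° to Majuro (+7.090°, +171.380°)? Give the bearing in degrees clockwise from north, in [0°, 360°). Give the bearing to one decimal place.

Δλ = 171.380 − -155.253 = 326.633°; wrapped into (−180°, 180°]: -33.367°.
θ = atan2( sin Δλ · cos φ₂ , cos φ₁ · sin φ₂ − sin φ₁ · cos φ₂ · cos Δλ )
  = atan2(-0.54579, -0.02403) = -92.521° → normalised to [0°, 360°): 267.479°.

267.5°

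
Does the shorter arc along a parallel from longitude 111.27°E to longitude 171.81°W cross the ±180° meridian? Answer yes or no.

Yes

Naïve |-171.81 − 111.27| = 283.08° > 180°, so the shorter arc goes the other way round — across 180°.
Signed shortest Δλ = ((-171.81 − 111.27 + 180) mod 360) − 180 = 76.92°.
Going east by 76.92° from +111.27° passes through 180° before reaching -171.81°.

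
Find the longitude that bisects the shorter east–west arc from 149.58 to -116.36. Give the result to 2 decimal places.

-163.39°

Signed shortest Δλ from +149.58° to -116.36° is +94.06°.
Midpoint longitude = +149.58° + (+94.06°)/2 = +149.58° + 47.03° = +196.61°.
Normalise into (−180°, 180°]: -163.39°.
(The naïve average (+149.58 + -116.36)/2 = 16.61° is on the wrong side of the globe.)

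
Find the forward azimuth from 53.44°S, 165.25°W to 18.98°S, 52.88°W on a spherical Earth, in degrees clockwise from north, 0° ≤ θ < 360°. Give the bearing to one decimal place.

Δλ = -52.88 − -165.25 = 112.37°.
θ = atan2( sin Δλ · cos φ₂ , cos φ₁ · sin φ₂ − sin φ₁ · cos φ₂ · cos Δλ )
  = atan2(0.87447, -0.48281) = 118.904° → normalised to [0°, 360°): 118.904°.

118.9°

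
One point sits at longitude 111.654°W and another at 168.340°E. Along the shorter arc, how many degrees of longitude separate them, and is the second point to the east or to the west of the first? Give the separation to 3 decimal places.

Raw difference: 168.340 − -111.654 = 279.994°.
Normalise into (−180°, 180°]: 279.994° − 360° = -80.006°.
Negative ⇒ the second point lies to the west; separation 80.006°.

80.006° west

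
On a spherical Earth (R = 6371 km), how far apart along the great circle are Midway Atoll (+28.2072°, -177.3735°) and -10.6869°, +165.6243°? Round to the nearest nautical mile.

Δλ = 165.6243 − -177.3735 = 342.9978°; wrapped into (−180°, 180°]: -17.0022°.
Δφ = -10.6869 − 28.2072 = -38.8941°.
a = sin²(Δφ/2) + cos φ₁ · cos φ₂ · sin²(Δλ/2) = 0.129770.
c = 2·atan2(√a, √(1−a)) = 0.73704 rad → d = 6371·c ≈ 4695.70 km ≈ 2535.47 nmi.

2535 nmi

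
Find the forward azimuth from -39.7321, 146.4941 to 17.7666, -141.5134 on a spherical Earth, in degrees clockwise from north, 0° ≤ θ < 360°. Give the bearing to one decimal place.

Δλ = -141.5134 − 146.4941 = -288.0075°; wrapped into (−180°, 180°]: 71.9925°.
θ = atan2( sin Δλ · cos φ₂ , cos φ₁ · sin φ₂ − sin φ₁ · cos φ₂ · cos Δλ )
  = atan2(0.90566, 0.42284) = 64.973° → normalised to [0°, 360°): 64.973°.

65.0°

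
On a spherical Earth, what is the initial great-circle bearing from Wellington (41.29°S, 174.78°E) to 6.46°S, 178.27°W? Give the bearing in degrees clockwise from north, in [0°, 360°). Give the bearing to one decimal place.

Δλ = -178.27 − 174.78 = -353.05°; wrapped into (−180°, 180°]: 6.95°.
θ = atan2( sin Δλ · cos φ₂ , cos φ₁ · sin φ₂ − sin φ₁ · cos φ₂ · cos Δλ )
  = atan2(0.12023, 0.56633) = 11.986° → normalised to [0°, 360°): 11.986°.

12.0°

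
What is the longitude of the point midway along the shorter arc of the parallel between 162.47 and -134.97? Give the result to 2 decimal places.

Signed shortest Δλ from +162.47° to -134.97° is +62.56°.
Midpoint longitude = +162.47° + (+62.56°)/2 = +162.47° + 31.28° = +193.75°.
Normalise into (−180°, 180°]: -166.25°.
(The naïve average (+162.47 + -134.97)/2 = 13.75° is on the wrong side of the globe.)

-166.25°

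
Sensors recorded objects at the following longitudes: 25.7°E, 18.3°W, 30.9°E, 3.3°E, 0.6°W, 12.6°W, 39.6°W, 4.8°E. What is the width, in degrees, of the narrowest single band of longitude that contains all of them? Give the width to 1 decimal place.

70.5°

Sort the longitudes: -39.6°, -18.3°, -12.6°, -0.6°, +3.3°, +4.8°, +25.7°, +30.9°.
Eastward gaps between consecutive values (wrapping around): 21.3°, 5.7°, 12.0°, 3.9°, 1.5°, 20.9°, 5.2°, 289.5°.
Largest gap = 289.5° ⇒ minimal covering band is its complement: 360° − 289.5° = 70.5°.
Band runs from -39.6° eastward to +30.9°.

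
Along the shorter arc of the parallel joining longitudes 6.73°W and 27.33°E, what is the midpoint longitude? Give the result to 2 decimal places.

10.30°E

Signed shortest Δλ from -6.73° to +27.33° is +34.06°.
Midpoint longitude = -6.73° + (+34.06°)/2 = -6.73° + 17.03° = +10.30°.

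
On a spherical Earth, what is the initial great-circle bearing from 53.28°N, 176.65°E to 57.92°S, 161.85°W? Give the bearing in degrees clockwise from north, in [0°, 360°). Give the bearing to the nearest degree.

Δλ = -161.85 − 176.65 = -338.50°; wrapped into (−180°, 180°]: 21.50°.
θ = atan2( sin Δλ · cos φ₂ , cos φ₁ · sin φ₂ − sin φ₁ · cos φ₂ · cos Δλ )
  = atan2(0.19465, -0.90270) = 167.832° → normalised to [0°, 360°): 167.832°.

168°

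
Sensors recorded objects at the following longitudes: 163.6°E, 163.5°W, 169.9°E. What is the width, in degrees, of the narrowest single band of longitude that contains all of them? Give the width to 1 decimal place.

32.9°

Sort the longitudes: -163.5°, +163.6°, +169.9°.
Eastward gaps between consecutive values (wrapping around): 327.1°, 6.3°, 26.6°.
Largest gap = 327.1° ⇒ minimal covering band is its complement: 360° − 327.1° = 32.9°.
Band runs from +163.6° eastward to -163.5°, crossing the antimeridian.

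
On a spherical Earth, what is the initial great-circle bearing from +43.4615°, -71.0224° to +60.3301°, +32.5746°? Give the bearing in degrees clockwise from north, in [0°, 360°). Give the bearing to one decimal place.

Δλ = 32.5746 − -71.0224 = 103.5970°.
θ = atan2( sin Δλ · cos φ₂ , cos φ₁ · sin φ₂ − sin φ₁ · cos φ₂ · cos Δλ )
  = atan2(0.48113, 0.71072) = 34.096° → normalised to [0°, 360°): 34.096°.

34.1°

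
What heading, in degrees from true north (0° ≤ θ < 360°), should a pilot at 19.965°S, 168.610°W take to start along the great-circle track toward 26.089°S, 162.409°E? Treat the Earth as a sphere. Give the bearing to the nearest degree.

Δλ = 162.409 − -168.610 = 331.019°; wrapped into (−180°, 180°]: -28.981°.
θ = atan2( sin Δλ · cos φ₂ , cos φ₁ · sin φ₂ − sin φ₁ · cos φ₂ · cos Δλ )
  = atan2(-0.43515, -0.14508) = -108.438° → normalised to [0°, 360°): 251.562°.

252°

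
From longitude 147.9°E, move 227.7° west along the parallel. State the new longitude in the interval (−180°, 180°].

Start at +147.9°; shift −227.7° → -79.8°.
-79.8° already lies in (−180°, 180°].

79.8°W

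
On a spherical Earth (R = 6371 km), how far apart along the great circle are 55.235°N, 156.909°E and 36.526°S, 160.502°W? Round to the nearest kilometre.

Δλ = -160.502 − 156.909 = -317.411°; wrapped into (−180°, 180°]: 42.589°.
Δφ = -36.526 − 55.235 = -91.761°.
a = sin²(Δφ/2) + cos φ₁ · cos φ₂ · sin²(Δλ/2) = 0.575798.
c = 2·atan2(√a, √(1−a)) = 1.72298 rad → d = 6371·c ≈ 10977.09 km.

10977 km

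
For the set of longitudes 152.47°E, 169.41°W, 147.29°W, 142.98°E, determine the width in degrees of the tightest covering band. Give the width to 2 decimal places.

Sort the longitudes: -169.41°, -147.29°, +142.98°, +152.47°.
Eastward gaps between consecutive values (wrapping around): 22.12°, 290.27°, 9.49°, 38.12°.
Largest gap = 290.27° ⇒ minimal covering band is its complement: 360° − 290.27° = 69.73°.
Band runs from +142.98° eastward to -147.29°, crossing the antimeridian.

69.73°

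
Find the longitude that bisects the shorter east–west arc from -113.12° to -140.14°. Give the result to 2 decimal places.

Signed shortest Δλ from -113.12° to -140.14° is -27.02°.
Midpoint longitude = -113.12° + (-27.02°)/2 = -113.12° − 13.51° = -126.63°.

-126.63°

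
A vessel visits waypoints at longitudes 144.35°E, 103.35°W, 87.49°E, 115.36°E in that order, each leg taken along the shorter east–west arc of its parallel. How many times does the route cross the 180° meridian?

2

Leg 1: +144.35° → -103.35°, shortest Δλ = 112.3° (east) — crosses 180°.
Leg 2: -103.35° → +87.49°, shortest Δλ = -169.16° (west) — crosses 180°.
Leg 3: +87.49° → +115.36°, shortest Δλ = 27.87° (east) — does not cross 180°.
Total crossings: 2.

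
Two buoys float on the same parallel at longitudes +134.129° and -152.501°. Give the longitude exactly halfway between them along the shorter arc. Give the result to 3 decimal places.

+170.814°

Signed shortest Δλ from +134.129° to -152.501° is +73.370°.
Midpoint longitude = +134.129° + (+73.370°)/2 = +134.129° + 36.685° = +170.814°.
(The naïve average (+134.129 + -152.501)/2 = -9.186° is on the wrong side of the globe.)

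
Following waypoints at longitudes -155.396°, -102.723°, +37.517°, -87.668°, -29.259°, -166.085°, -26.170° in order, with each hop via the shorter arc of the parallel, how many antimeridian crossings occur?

Leg 1: -155.396° → -102.723°, shortest Δλ = 52.673° (east) — does not cross 180°.
Leg 2: -102.723° → +37.517°, shortest Δλ = 140.24° (east) — does not cross 180°.
Leg 3: +37.517° → -87.668°, shortest Δλ = -125.185° (west) — does not cross 180°.
Leg 4: -87.668° → -29.259°, shortest Δλ = 58.409° (east) — does not cross 180°.
Leg 5: -29.259° → -166.085°, shortest Δλ = -136.826° (west) — does not cross 180°.
Leg 6: -166.085° → -26.170°, shortest Δλ = 139.915° (east) — does not cross 180°.
Total crossings: 0.

0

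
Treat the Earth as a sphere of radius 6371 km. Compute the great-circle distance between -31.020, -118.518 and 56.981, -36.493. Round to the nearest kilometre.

Δλ = -36.493 − -118.518 = 82.025°.
Δφ = 56.981 − -31.020 = 88.001°.
a = sin²(Δφ/2) + cos φ₁ · cos φ₂ · sin²(Δλ/2) = 0.683657.
c = 2·atan2(√a, √(1−a)) = 1.94692 rad → d = 6371·c ≈ 12403.81 km.

12404 km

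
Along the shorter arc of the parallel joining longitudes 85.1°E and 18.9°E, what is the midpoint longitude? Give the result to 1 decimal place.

52.0°E

Signed shortest Δλ from +85.1° to +18.9° is -66.2°.
Midpoint longitude = +85.1° + (-66.2°)/2 = +85.1° − 33.1° = +52.0°.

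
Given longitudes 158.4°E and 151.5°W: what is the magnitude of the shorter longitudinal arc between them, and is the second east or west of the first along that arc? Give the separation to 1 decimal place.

50.1° east

Raw difference: -151.5 − 158.4 = -309.9°.
Normalise into (−180°, 180°]: -309.9° + 360° = 50.1°.
Positive ⇒ the second point lies to the east; separation 50.1°.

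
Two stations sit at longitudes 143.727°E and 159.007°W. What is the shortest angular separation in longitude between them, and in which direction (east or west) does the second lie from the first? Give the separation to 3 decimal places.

57.266° east

Raw difference: -159.007 − 143.727 = -302.734°.
Normalise into (−180°, 180°]: -302.734° + 360° = 57.266°.
Positive ⇒ the second point lies to the east; separation 57.266°.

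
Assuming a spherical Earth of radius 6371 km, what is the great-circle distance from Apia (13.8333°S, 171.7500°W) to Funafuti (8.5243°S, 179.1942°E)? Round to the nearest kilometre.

Δλ = 179.1942 − -171.7500 = 350.9442°; wrapped into (−180°, 180°]: -9.0558°.
Δφ = -8.5243 − -13.8333 = 5.3090°.
a = sin²(Δφ/2) + cos φ₁ · cos φ₂ · sin²(Δλ/2) = 0.008130.
c = 2·atan2(√a, √(1−a)) = 0.18057 rad → d = 6371·c ≈ 1150.43 km.

1150 km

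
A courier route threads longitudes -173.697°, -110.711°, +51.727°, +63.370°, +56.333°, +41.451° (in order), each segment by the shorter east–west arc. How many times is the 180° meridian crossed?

Leg 1: -173.697° → -110.711°, shortest Δλ = 62.986° (east) — does not cross 180°.
Leg 2: -110.711° → +51.727°, shortest Δλ = 162.438° (east) — does not cross 180°.
Leg 3: +51.727° → +63.370°, shortest Δλ = 11.643° (east) — does not cross 180°.
Leg 4: +63.370° → +56.333°, shortest Δλ = -7.037° (west) — does not cross 180°.
Leg 5: +56.333° → +41.451°, shortest Δλ = -14.882° (west) — does not cross 180°.
Total crossings: 0.

0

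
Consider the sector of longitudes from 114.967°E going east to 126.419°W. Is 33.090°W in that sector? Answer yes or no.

Band width going east from +114.967° to -126.419°: ((-126.419 − 114.967) mod 360) = 118.614°.
Offset of -33.090° east of the west edge: ((-33.090 − 114.967) mod 360) = 211.943°.
211.943° > 118.614° ⇒ outside.

No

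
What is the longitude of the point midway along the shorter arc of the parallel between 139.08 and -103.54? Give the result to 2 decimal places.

Signed shortest Δλ from +139.08° to -103.54° is +117.38°.
Midpoint longitude = +139.08° + (+117.38°)/2 = +139.08° + 58.69° = +197.77°.
Normalise into (−180°, 180°]: -162.23°.
(The naïve average (+139.08 + -103.54)/2 = 17.77° is on the wrong side of the globe.)

-162.23°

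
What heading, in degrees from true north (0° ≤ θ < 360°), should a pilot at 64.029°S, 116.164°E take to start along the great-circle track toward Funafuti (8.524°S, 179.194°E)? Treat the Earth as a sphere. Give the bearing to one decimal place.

69.0°

Δλ = 179.194 − 116.164 = 63.030°.
θ = atan2( sin Δλ · cos φ₂ , cos φ₁ · sin φ₂ − sin φ₁ · cos φ₂ · cos Δλ )
  = atan2(0.88140, 0.33831) = 69.001° → normalised to [0°, 360°): 69.001°.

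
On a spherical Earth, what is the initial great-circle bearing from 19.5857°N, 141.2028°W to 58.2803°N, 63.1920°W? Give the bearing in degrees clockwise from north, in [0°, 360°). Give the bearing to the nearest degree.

34°

Δλ = -63.1920 − -141.2028 = 78.0108°.
θ = atan2( sin Δλ · cos φ₂ , cos φ₁ · sin φ₂ − sin φ₁ · cos φ₂ · cos Δλ )
  = atan2(0.51430, 0.76480) = 33.919° → normalised to [0°, 360°): 33.919°.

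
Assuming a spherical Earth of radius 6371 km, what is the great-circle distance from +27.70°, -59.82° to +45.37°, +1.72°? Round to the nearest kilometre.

Δλ = 1.72 − -59.82 = 61.54°.
Δφ = 45.37 − 27.70 = 17.67°.
a = sin²(Δφ/2) + cos φ₁ · cos φ₂ · sin²(Δλ/2) = 0.186387.
c = 2·atan2(√a, √(1−a)) = 0.89281 rad → d = 6371·c ≈ 5688.10 km.

5688 km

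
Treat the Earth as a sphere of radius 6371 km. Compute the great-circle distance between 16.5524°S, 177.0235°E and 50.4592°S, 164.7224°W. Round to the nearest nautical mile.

Δλ = -164.7224 − 177.0235 = -341.7459°; wrapped into (−180°, 180°]: 18.2541°.
Δφ = -50.4592 − -16.5524 = -33.9068°.
a = sin²(Δφ/2) + cos φ₁ · cos φ₂ · sin²(Δλ/2) = 0.100382.
c = 2·atan2(√a, √(1−a)) = 0.64477 rad → d = 6371·c ≈ 4107.85 km ≈ 2218.06 nmi.

2218 nmi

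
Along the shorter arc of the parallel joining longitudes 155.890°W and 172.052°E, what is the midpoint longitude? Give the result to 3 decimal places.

171.919°W

Signed shortest Δλ from -155.890° to +172.052° is -32.058°.
Midpoint longitude = -155.890° + (-32.058°)/2 = -155.890° − 16.029° = -171.919°.
(The naïve average (-155.890 + +172.052)/2 = 8.081° is on the wrong side of the globe.)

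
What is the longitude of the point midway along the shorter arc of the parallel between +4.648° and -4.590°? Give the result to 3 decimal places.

Signed shortest Δλ from +4.648° to -4.590° is -9.238°.
Midpoint longitude = +4.648° + (-9.238°)/2 = +4.648° − 4.619° = +0.029°.

+0.029°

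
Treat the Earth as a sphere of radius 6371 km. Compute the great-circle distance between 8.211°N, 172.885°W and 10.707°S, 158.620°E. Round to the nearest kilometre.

Δλ = 158.620 − -172.885 = 331.505°; wrapped into (−180°, 180°]: -28.495°.
Δφ = -10.707 − 8.211 = -18.918°.
a = sin²(Δφ/2) + cos φ₁ · cos φ₂ · sin²(Δλ/2) = 0.085914.
c = 2·atan2(√a, √(1−a)) = 0.59496 rad → d = 6371·c ≈ 3790.48 km.

3790 km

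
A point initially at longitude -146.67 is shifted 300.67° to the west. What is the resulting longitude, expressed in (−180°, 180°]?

-87.34°

Start at -146.67°; shift −300.67° → -447.34°.
-447.34° lies outside (−180°, 180°]; add 360° → -87.34°.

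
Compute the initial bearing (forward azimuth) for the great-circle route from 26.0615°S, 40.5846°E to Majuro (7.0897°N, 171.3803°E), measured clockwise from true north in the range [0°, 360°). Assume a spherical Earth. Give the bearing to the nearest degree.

Δλ = 171.3803 − 40.5846 = 130.7957°.
θ = atan2( sin Δλ · cos φ₂ , cos φ₁ · sin φ₂ − sin φ₁ · cos φ₂ · cos Δλ )
  = atan2(0.75126, -0.17398) = 103.039° → normalised to [0°, 360°): 103.039°.

103°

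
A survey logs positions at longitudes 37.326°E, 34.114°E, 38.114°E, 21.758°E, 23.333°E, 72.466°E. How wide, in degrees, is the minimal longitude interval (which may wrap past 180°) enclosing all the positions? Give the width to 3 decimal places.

50.708°

Sort the longitudes: +21.758°, +23.333°, +34.114°, +37.326°, +38.114°, +72.466°.
Eastward gaps between consecutive values (wrapping around): 1.575°, 10.781°, 3.212°, 0.788°, 34.352°, 309.292°.
Largest gap = 309.292° ⇒ minimal covering band is its complement: 360° − 309.292° = 50.708°.
Band runs from +21.758° eastward to +72.466°.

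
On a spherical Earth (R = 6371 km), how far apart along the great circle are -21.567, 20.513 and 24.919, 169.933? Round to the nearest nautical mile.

Δλ = 169.933 − 20.513 = 149.420°.
Δφ = 24.919 − -21.567 = 46.486°.
a = sin²(Δφ/2) + cos φ₁ · cos φ₂ · sin²(Δλ/2) = 0.940494.
c = 2·atan2(√a, √(1−a)) = 2.64874 rad → d = 6371·c ≈ 16875.13 km ≈ 9111.84 nmi.

9112 nmi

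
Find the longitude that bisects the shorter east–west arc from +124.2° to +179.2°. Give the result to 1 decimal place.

Signed shortest Δλ from +124.2° to +179.2° is +55.0°.
Midpoint longitude = +124.2° + (+55.0°)/2 = +124.2° + 27.5° = +151.7°.

+151.7°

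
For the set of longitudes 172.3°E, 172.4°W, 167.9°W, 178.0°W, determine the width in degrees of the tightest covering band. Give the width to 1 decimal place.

Sort the longitudes: -178.0°, -172.4°, -167.9°, +172.3°.
Eastward gaps between consecutive values (wrapping around): 5.6°, 4.5°, 340.2°, 9.7°.
Largest gap = 340.2° ⇒ minimal covering band is its complement: 360° − 340.2° = 19.8°.
Band runs from +172.3° eastward to -167.9°, crossing the antimeridian.

19.8°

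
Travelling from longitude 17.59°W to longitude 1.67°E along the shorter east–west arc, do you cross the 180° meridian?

Signed shortest Δλ = ((1.67 − -17.59 + 180) mod 360) − 180 = 19.26°.
Going east by 19.26° from -17.59° reaches +1.67° without touching 180°.

No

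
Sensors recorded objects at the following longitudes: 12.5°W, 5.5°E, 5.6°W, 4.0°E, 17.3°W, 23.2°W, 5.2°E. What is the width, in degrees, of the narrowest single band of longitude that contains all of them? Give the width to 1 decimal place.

Sort the longitudes: -23.2°, -17.3°, -12.5°, -5.6°, +4.0°, +5.2°, +5.5°.
Eastward gaps between consecutive values (wrapping around): 5.9°, 4.8°, 6.9°, 9.6°, 1.2°, 0.3°, 331.3°.
Largest gap = 331.3° ⇒ minimal covering band is its complement: 360° − 331.3° = 28.7°.
Band runs from -23.2° eastward to +5.5°.

28.7°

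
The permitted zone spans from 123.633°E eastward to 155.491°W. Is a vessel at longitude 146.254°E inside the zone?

Yes

Band width going east from +123.633° to -155.491°: ((-155.491 − 123.633) mod 360) = 80.876°.
Offset of +146.254° east of the west edge: ((146.254 − 123.633) mod 360) = 22.621°.
22.621° ≤ 80.876° ⇒ inside.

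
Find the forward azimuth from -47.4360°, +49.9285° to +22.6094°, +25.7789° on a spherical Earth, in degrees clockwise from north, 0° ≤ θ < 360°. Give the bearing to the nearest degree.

Δλ = 25.7789 − 49.9285 = -24.1496°.
θ = atan2( sin Δλ · cos φ₂ , cos φ₁ · sin φ₂ − sin φ₁ · cos φ₂ · cos Δλ )
  = atan2(-0.37768, 0.88046) = -23.217° → normalised to [0°, 360°): 336.783°.

337°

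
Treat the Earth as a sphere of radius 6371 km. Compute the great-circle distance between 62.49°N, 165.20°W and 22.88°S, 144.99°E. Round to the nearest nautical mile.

Δλ = 144.99 − -165.20 = 310.19°; wrapped into (−180°, 180°]: -49.81°.
Δφ = -22.88 − 62.49 = -85.37°.
a = sin²(Δφ/2) + cos φ₁ · cos φ₂ · sin²(Δλ/2) = 0.535108.
c = 2·atan2(√a, √(1−a)) = 1.64107 rad → d = 6371·c ≈ 10455.25 km ≈ 5645.39 nmi.

5645 nmi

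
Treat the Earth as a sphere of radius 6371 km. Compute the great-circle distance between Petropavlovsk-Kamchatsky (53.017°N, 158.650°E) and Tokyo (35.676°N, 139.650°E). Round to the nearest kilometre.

Δλ = 139.650 − 158.650 = -19.000°.
Δφ = 35.676 − 53.017 = -17.341°.
a = sin²(Δφ/2) + cos φ₁ · cos φ₂ · sin²(Δλ/2) = 0.036038.
c = 2·atan2(√a, √(1−a)) = 0.38199 rad → d = 6371·c ≈ 2433.67 km.

2434 km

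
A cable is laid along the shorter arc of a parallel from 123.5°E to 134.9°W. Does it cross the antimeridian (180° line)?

Naïve |-134.9 − 123.5| = 258.4° > 180°, so the shorter arc goes the other way round — across 180°.
Signed shortest Δλ = ((-134.9 − 123.5 + 180) mod 360) − 180 = 101.6°.
Going east by 101.6° from +123.5° passes through 180° before reaching -134.9°.

Yes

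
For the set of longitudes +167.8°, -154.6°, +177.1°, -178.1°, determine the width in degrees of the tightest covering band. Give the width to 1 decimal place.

Sort the longitudes: -178.1°, -154.6°, +167.8°, +177.1°.
Eastward gaps between consecutive values (wrapping around): 23.5°, 322.4°, 9.3°, 4.8°.
Largest gap = 322.4° ⇒ minimal covering band is its complement: 360° − 322.4° = 37.6°.
Band runs from +167.8° eastward to -154.6°, crossing the antimeridian.

37.6°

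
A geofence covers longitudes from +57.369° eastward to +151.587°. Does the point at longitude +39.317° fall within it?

No

Band width going east from +57.369° to +151.587°: ((151.587 − 57.369) mod 360) = 94.218°.
Offset of +39.317° east of the west edge: ((39.317 − 57.369) mod 360) = 341.948°.
341.948° > 94.218° ⇒ outside.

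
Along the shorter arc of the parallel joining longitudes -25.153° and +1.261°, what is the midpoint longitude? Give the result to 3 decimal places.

Signed shortest Δλ from -25.153° to +1.261° is +26.414°.
Midpoint longitude = -25.153° + (+26.414°)/2 = -25.153° + 13.207° = -11.946°.

-11.946°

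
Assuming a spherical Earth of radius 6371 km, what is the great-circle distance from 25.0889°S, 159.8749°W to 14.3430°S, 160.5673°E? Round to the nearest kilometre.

Δλ = 160.5673 − -159.8749 = 320.4422°; wrapped into (−180°, 180°]: -39.5578°.
Δφ = -14.3430 − -25.0889 = 10.7459°.
a = sin²(Δφ/2) + cos φ₁ · cos φ₂ · sin²(Δλ/2) = 0.109241.
c = 2·atan2(√a, √(1−a)) = 0.67370 rad → d = 6371·c ≈ 4292.14 km.

4292 km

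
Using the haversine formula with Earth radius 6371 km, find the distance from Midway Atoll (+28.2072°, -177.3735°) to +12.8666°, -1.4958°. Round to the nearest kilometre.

15426 km

Δλ = -1.4958 − -177.3735 = 175.8777°.
Δφ = 12.8666 − 28.2072 = -15.3406°.
a = sin²(Δφ/2) + cos φ₁ · cos φ₂ · sin²(Δλ/2) = 0.875821.
c = 2·atan2(√a, √(1−a)) = 2.42134 rad → d = 6371·c ≈ 15426.38 km.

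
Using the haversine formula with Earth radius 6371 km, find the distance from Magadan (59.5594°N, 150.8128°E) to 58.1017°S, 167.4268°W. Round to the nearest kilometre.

Δλ = -167.4268 − 150.8128 = -318.2396°; wrapped into (−180°, 180°]: 41.7604°.
Δφ = -58.1017 − 59.5594 = -117.6611°.
a = sin²(Δφ/2) + cos φ₁ · cos φ₂ · sin²(Δλ/2) = 0.766129.
c = 2·atan2(√a, √(1−a)) = 2.13206 rad → d = 6371·c ≈ 13583.37 km.

13583 km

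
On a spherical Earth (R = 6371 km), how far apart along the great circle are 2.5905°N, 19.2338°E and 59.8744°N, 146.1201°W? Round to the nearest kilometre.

Δλ = -146.1201 − 19.2338 = -165.3539°.
Δφ = 59.8744 − 2.5905 = 57.2839°.
a = sin²(Δφ/2) + cos φ₁ · cos φ₂ · sin²(Δλ/2) = 0.723000.
c = 2·atan2(√a, √(1−a)) = 2.03309 rad → d = 6371·c ≈ 12952.80 km.

12953 km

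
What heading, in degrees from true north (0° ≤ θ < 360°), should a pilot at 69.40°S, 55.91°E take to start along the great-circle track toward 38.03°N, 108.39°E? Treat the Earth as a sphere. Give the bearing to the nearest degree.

43°

Δλ = 108.39 − 55.91 = 52.48°.
θ = atan2( sin Δλ · cos φ₂ , cos φ₁ · sin φ₂ − sin φ₁ · cos φ₂ · cos Δλ )
  = atan2(0.62475, 0.66582) = 43.177° → normalised to [0°, 360°): 43.177°.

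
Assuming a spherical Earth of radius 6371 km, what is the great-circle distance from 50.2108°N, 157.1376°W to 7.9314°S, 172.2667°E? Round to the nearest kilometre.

7108 km

Δλ = 172.2667 − -157.1376 = 329.4043°; wrapped into (−180°, 180°]: -30.5957°.
Δφ = -7.9314 − 50.2108 = -58.1422°.
a = sin²(Δφ/2) + cos φ₁ · cos φ₂ · sin²(Δλ/2) = 0.280215.
c = 2·atan2(√a, √(1−a)) = 1.11568 rad → d = 6371·c ≈ 7107.98 km.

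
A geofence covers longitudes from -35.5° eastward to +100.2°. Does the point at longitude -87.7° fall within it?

No

Band width going east from -35.5° to +100.2°: ((100.2 − -35.5) mod 360) = 135.7°.
Offset of -87.7° east of the west edge: ((-87.7 − -35.5) mod 360) = 307.8°.
307.8° > 135.7° ⇒ outside.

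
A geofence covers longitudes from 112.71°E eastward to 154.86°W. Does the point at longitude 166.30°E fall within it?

Band width going east from +112.71° to -154.86°: ((-154.86 − 112.71) mod 360) = 92.43°.
Offset of +166.30° east of the west edge: ((166.30 − 112.71) mod 360) = 53.59°.
53.59° ≤ 92.43° ⇒ inside.

Yes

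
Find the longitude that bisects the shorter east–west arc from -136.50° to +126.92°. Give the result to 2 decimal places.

+175.21°

Signed shortest Δλ from -136.50° to +126.92° is -96.58°.
Midpoint longitude = -136.50° + (-96.58°)/2 = -136.50° − 48.29° = -184.79°.
Normalise into (−180°, 180°]: +175.21°.
(The naïve average (-136.50 + +126.92)/2 = -4.79° is on the wrong side of the globe.)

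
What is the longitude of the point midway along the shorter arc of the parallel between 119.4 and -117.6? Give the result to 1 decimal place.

Signed shortest Δλ from +119.4° to -117.6° is +123.0°.
Midpoint longitude = +119.4° + (+123.0°)/2 = +119.4° + 61.5° = +180.9°.
Normalise into (−180°, 180°]: -179.1°.
(The naïve average (+119.4 + -117.6)/2 = 0.9° is on the wrong side of the globe.)

-179.1°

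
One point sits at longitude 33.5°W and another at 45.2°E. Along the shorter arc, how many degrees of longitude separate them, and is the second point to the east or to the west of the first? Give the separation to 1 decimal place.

78.7° east

Raw difference: 45.2 − -33.5 = 78.7°.
Normalise into (−180°, 180°]: 78.7° stays 78.7°.
Positive ⇒ the second point lies to the east; separation 78.7°.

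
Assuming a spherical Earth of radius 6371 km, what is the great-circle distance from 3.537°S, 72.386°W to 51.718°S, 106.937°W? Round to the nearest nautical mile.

Δλ = -106.937 − -72.386 = -34.551°.
Δφ = -51.718 − -3.537 = -48.181°.
a = sin²(Δφ/2) + cos φ₁ · cos φ₂ · sin²(Δλ/2) = 0.221142.
c = 2·atan2(√a, √(1−a)) = 0.97917 rad → d = 6371·c ≈ 6238.26 km ≈ 3368.39 nmi.

3368 nmi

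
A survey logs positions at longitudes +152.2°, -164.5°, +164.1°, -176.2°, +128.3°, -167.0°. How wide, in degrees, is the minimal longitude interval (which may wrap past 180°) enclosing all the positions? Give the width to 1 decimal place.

Sort the longitudes: -176.2°, -167.0°, -164.5°, +128.3°, +152.2°, +164.1°.
Eastward gaps between consecutive values (wrapping around): 9.2°, 2.5°, 292.8°, 23.9°, 11.9°, 19.7°.
Largest gap = 292.8° ⇒ minimal covering band is its complement: 360° − 292.8° = 67.2°.
Band runs from +128.3° eastward to -164.5°, crossing the antimeridian.

67.2°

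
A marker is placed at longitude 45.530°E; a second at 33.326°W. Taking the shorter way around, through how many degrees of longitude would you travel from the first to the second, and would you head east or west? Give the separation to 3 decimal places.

78.856° west

Raw difference: -33.326 − 45.530 = -78.856°.
Normalise into (−180°, 180°]: -78.856° stays -78.856°.
Negative ⇒ the second point lies to the west; separation 78.856°.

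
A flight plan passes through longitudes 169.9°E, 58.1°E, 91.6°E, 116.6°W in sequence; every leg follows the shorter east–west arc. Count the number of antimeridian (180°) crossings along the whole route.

1

Leg 1: +169.9° → +58.1°, shortest Δλ = -111.8° (west) — does not cross 180°.
Leg 2: +58.1° → +91.6°, shortest Δλ = 33.5° (east) — does not cross 180°.
Leg 3: +91.6° → -116.6°, shortest Δλ = 151.8° (east) — crosses 180°.
Total crossings: 1.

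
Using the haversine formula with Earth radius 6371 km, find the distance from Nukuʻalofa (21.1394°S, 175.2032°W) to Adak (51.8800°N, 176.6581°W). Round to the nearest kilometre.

8121 km

Δλ = -176.6581 − -175.2032 = -1.4549°.
Δφ = 51.8800 − -21.1394 = 73.0194°.
a = sin²(Δφ/2) + cos φ₁ · cos φ₂ · sin²(Δλ/2) = 0.354069.
c = 2·atan2(√a, √(1−a)) = 1.27462 rad → d = 6371·c ≈ 8120.62 km.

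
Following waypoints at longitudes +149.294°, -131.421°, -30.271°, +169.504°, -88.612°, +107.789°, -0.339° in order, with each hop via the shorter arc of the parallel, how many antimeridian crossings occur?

Leg 1: +149.294° → -131.421°, shortest Δλ = 79.285° (east) — crosses 180°.
Leg 2: -131.421° → -30.271°, shortest Δλ = 101.15° (east) — does not cross 180°.
Leg 3: -30.271° → +169.504°, shortest Δλ = -160.225° (west) — crosses 180°.
Leg 4: +169.504° → -88.612°, shortest Δλ = 101.884° (east) — crosses 180°.
Leg 5: -88.612° → +107.789°, shortest Δλ = -163.599° (west) — crosses 180°.
Leg 6: +107.789° → -0.339°, shortest Δλ = -108.128° (west) — does not cross 180°.
Total crossings: 4.

4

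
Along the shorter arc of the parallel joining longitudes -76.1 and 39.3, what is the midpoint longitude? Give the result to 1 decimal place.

Signed shortest Δλ from -76.1° to +39.3° is +115.4°.
Midpoint longitude = -76.1° + (+115.4°)/2 = -76.1° + 57.7° = -18.4°.

-18.4°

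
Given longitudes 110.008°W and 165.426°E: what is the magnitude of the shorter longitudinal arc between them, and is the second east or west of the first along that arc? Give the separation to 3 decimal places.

Raw difference: 165.426 − -110.008 = 275.434°.
Normalise into (−180°, 180°]: 275.434° − 360° = -84.566°.
Negative ⇒ the second point lies to the west; separation 84.566°.

84.566° west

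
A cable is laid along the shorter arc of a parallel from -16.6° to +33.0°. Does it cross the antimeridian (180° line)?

No

Signed shortest Δλ = ((33.0 − -16.6 + 180) mod 360) − 180 = 49.6°.
Going east by 49.6° from -16.6° reaches +33.0° without touching 180°.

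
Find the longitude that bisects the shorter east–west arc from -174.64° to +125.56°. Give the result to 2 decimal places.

+155.46°

Signed shortest Δλ from -174.64° to +125.56° is -59.80°.
Midpoint longitude = -174.64° + (-59.80°)/2 = -174.64° − 29.90° = -204.54°.
Normalise into (−180°, 180°]: +155.46°.
(The naïve average (-174.64 + +125.56)/2 = -24.54° is on the wrong side of the globe.)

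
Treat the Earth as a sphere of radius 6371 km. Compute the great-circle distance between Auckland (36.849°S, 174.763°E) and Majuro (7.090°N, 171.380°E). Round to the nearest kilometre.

4898 km

Δλ = 171.380 − 174.763 = -3.383°.
Δφ = 7.090 − -36.849 = 43.939°.
a = sin²(Δφ/2) + cos φ₁ · cos φ₂ · sin²(Δλ/2) = 0.140652.
c = 2·atan2(√a, √(1−a)) = 0.76887 rad → d = 6371·c ≈ 4898.49 km.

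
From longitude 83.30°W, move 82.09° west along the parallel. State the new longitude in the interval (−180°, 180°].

165.39°W

Start at -83.30°; shift −82.09° → -165.39°.
-165.39° already lies in (−180°, 180°].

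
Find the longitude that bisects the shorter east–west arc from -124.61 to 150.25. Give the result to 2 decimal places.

-167.18°

Signed shortest Δλ from -124.61° to +150.25° is -85.14°.
Midpoint longitude = -124.61° + (-85.14°)/2 = -124.61° − 42.57° = -167.18°.
(The naïve average (-124.61 + +150.25)/2 = 12.82° is on the wrong side of the globe.)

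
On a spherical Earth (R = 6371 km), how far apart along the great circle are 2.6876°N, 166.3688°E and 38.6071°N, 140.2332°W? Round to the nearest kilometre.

6711 km

Δλ = -140.2332 − 166.3688 = -306.6020°; wrapped into (−180°, 180°]: 53.3980°.
Δφ = 38.6071 − 2.6876 = 35.9195°.
a = sin²(Δφ/2) + cos φ₁ · cos φ₂ · sin²(Δλ/2) = 0.252658.
c = 2·atan2(√a, √(1−a)) = 1.05333 rad → d = 6371·c ≈ 6710.74 km.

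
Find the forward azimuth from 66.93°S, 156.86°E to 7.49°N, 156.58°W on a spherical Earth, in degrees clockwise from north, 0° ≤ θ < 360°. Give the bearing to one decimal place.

46.7°

Δλ = -156.58 − 156.86 = -313.44°; wrapped into (−180°, 180°]: 46.56°.
θ = atan2( sin Δλ · cos φ₂ , cos φ₁ · sin φ₂ − sin φ₁ · cos φ₂ · cos Δλ )
  = atan2(0.71990, 0.67829) = 46.705° → normalised to [0°, 360°): 46.705°.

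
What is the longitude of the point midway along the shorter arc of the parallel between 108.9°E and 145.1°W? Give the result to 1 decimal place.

161.9°E

Signed shortest Δλ from +108.9° to -145.1° is +106.0°.
Midpoint longitude = +108.9° + (+106.0°)/2 = +108.9° + 53.0° = +161.9°.
(The naïve average (+108.9 + -145.1)/2 = -18.1° is on the wrong side of the globe.)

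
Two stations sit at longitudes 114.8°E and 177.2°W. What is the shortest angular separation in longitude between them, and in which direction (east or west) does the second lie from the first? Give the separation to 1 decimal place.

Raw difference: -177.2 − 114.8 = -292.0°.
Normalise into (−180°, 180°]: -292.0° + 360° = 68.0°.
Positive ⇒ the second point lies to the east; separation 68.0°.

68.0° east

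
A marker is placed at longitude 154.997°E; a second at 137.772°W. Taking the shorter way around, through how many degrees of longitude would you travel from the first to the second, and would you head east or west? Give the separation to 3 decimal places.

Raw difference: -137.772 − 154.997 = -292.769°.
Normalise into (−180°, 180°]: -292.769° + 360° = 67.231°.
Positive ⇒ the second point lies to the east; separation 67.231°.

67.231° east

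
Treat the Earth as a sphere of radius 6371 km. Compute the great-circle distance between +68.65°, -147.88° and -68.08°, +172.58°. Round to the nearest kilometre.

15500 km

Δλ = 172.58 − -147.88 = 320.46°; wrapped into (−180°, 180°]: -39.54°.
Δφ = -68.08 − 68.65 = -136.73°.
a = sin²(Δφ/2) + cos φ₁ · cos φ₂ · sin²(Δλ/2) = 0.879615.
c = 2·atan2(√a, √(1−a)) = 2.43293 rad → d = 6371·c ≈ 15500.17 km.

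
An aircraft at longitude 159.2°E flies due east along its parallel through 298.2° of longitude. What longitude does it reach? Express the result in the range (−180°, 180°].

Start at +159.2°; shift +298.2° → +457.4°.
+457.4° lies outside (−180°, 180°]; subtract 360° → +97.4°.

97.4°E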